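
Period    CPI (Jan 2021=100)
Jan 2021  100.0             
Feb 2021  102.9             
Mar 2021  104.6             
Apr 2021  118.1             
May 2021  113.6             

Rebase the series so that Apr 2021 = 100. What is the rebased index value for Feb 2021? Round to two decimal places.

Rebased(Feb 2021) = 102.9 / 118.1 × 100 = 87.1296

87.13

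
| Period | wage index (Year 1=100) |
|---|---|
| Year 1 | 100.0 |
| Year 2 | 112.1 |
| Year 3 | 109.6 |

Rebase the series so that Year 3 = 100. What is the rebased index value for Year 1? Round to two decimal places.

Rebased(Year 1) = 100.0 / 109.6 × 100 = 91.2409

91.24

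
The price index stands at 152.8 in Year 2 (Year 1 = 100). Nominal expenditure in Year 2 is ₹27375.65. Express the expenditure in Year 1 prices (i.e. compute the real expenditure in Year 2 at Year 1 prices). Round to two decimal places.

Real = Nominal ÷ (Index/100) = 27375.65 ÷ (152.8/100)
     = 27375.65 ÷ 1.528 = 17916.0013

17916.00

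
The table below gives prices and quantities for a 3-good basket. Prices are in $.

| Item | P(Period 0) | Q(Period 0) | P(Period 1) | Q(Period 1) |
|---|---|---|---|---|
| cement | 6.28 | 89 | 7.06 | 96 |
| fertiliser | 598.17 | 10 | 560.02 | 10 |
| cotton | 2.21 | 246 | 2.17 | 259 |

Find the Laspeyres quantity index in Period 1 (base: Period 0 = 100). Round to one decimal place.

101.0

Laspeyres quantity index uses base-period prices as weights.
ΣP(Period 0)·Q(Period 1) = 6.28×96 + 598.17×10 + 2.21×259 = 602.88 + 5981.7 + 572.39 = 7156.97
ΣP(Period 0)·Q(Period 0) = 6.28×89 + 598.17×10 + 2.21×246 = 558.92 + 5981.7 + 543.66 = 7084.28
Index = 7156.97 / 7084.28 × 100 = 101.0261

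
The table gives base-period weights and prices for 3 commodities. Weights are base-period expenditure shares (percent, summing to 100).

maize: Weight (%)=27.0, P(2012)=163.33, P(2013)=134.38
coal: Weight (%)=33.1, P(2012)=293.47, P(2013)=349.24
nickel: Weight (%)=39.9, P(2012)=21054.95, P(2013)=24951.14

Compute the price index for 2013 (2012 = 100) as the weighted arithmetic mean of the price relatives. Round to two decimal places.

maize: 27.0 × (134.38/163.33) = 27.0 × 0.822751 = 22.2143
coal: 33.1 × (349.24/293.47) = 33.1 × 1.190036 = 39.3902
nickel: 39.9 × (24951.14/21054.95) = 39.9 × 1.185049 = 47.2834
Index = Σ wᵢ·(p₁ᵢ/p₀ᵢ) = 22.2143 + 39.3902 + 47.2834 = 108.8879

108.89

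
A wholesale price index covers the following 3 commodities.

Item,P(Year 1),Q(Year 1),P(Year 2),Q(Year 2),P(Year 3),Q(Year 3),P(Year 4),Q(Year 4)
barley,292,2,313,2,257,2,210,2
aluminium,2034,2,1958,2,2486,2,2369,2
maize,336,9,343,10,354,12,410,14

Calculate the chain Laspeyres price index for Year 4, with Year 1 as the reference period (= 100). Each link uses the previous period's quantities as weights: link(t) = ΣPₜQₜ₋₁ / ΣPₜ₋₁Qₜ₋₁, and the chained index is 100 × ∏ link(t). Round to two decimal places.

Link Year 1→Year 2:
ΣP(Year 2)Q(Year 1) = 313×2 + 1958×2 + 343×9 = 626 + 3916 + 3087 = 7629
ΣP(Year 1)Q(Year 1) = 292×2 + 2034×2 + 336×9 = 584 + 4068 + 3024 = 7676
link = 7629/7676 = 0.993877
Link Year 2→Year 3:
ΣP(Year 3)Q(Year 2) = 257×2 + 2486×2 + 354×10 = 514 + 4972 + 3540 = 9026
ΣP(Year 2)Q(Year 2) = 313×2 + 1958×2 + 343×10 = 626 + 3916 + 3430 = 7972
link = 9026/7972 = 1.132213
Link Year 3→Year 4:
ΣP(Year 4)Q(Year 3) = 210×2 + 2369×2 + 410×12 = 420 + 4738 + 4920 = 10078
ΣP(Year 3)Q(Year 3) = 257×2 + 2486×2 + 354×12 = 514 + 4972 + 4248 = 9734
link = 10078/9734 = 1.035340
Chained index = 100 × 0.993877 × 1.132213 × 1.035340 = 116.5048

116.50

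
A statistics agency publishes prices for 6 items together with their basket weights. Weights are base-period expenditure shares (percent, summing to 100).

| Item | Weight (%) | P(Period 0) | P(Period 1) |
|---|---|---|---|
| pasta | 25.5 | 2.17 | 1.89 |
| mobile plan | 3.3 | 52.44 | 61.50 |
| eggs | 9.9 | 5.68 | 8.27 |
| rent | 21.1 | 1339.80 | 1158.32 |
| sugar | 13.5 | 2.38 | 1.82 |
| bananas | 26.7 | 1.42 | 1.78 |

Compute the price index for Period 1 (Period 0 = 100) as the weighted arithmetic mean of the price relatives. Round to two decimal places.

102.53

pasta: 25.5 × (1.89/2.17) = 25.5 × 0.870968 = 22.2097
mobile plan: 3.3 × (61.50/52.44) = 3.3 × 1.172769 = 3.8701
eggs: 9.9 × (8.27/5.68) = 9.9 × 1.455986 = 14.4143
rent: 21.1 × (1158.32/1339.80) = 21.1 × 0.864547 = 18.2419
sugar: 13.5 × (1.82/2.38) = 13.5 × 0.764706 = 10.3235
bananas: 26.7 × (1.78/1.42) = 26.7 × 1.253521 = 33.4690
Index = Σ wᵢ·(p₁ᵢ/p₀ᵢ) = 22.2097 + 3.8701 + 14.4143 + 18.2419 + 10.3235 + 33.4690 = 102.5286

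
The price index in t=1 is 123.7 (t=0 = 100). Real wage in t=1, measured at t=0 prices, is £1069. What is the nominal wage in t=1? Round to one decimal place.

Nominal = Real × (Index/100) = 1069 × (123.7/100)
        = 1069 × 1.237 = 1322.3530

1322.4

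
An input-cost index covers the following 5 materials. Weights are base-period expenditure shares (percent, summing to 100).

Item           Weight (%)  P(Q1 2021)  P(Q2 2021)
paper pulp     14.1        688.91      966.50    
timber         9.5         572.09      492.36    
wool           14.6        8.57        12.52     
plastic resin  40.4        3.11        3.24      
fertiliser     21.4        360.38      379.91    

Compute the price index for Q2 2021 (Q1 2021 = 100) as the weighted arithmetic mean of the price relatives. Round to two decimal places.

113.94

paper pulp: 14.1 × (966.50/688.91) = 14.1 × 1.402941 = 19.7815
timber: 9.5 × (492.36/572.09) = 9.5 × 0.860634 = 8.1760
wool: 14.6 × (12.52/8.57) = 14.6 × 1.460910 = 21.3293
plastic resin: 40.4 × (3.24/3.11) = 40.4 × 1.041801 = 42.0887
fertiliser: 21.4 × (379.91/360.38) = 21.4 × 1.054193 = 22.5597
Index = Σ wᵢ·(p₁ᵢ/p₀ᵢ) = 19.7815 + 8.1760 + 21.3293 + 42.0887 + 22.5597 = 113.9352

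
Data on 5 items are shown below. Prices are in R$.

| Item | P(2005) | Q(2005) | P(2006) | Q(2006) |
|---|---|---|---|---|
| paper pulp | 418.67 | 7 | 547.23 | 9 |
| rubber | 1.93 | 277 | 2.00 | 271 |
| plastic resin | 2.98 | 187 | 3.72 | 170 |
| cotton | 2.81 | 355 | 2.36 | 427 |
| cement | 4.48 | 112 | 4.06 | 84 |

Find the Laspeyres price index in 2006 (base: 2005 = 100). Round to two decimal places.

Laspeyres price index uses base-period quantities as weights.
ΣP(2006)·Q(2005) = 547.23×7 + 2.00×277 + 3.72×187 + 2.36×355 + 4.06×112 = 3830.61 + 554 + 695.64 + 837.8 + 454.72 = 6372.77
ΣP(2005)·Q(2005) = 418.67×7 + 1.93×277 + 2.98×187 + 2.81×355 + 4.48×112 = 2930.69 + 534.61 + 557.26 + 997.55 + 501.76 = 5521.87
Index = 6372.77 / 5521.87 × 100 = 115.4096

115.41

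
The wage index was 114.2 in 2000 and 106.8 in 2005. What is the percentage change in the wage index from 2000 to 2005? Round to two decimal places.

-6.48%

Change = (106.8 − 114.2) / 114.2 × 100
       = -7.4 / 114.2 × 100 = -6.4799%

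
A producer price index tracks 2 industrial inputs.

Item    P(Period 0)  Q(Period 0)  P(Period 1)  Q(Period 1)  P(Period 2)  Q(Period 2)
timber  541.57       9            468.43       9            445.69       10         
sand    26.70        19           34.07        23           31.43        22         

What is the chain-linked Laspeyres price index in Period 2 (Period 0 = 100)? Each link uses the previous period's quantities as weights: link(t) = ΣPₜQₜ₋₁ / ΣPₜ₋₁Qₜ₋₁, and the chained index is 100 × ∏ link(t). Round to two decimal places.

85.57

Link Period 0→Period 1:
ΣP(Period 1)Q(Period 0) = 468.43×9 + 34.07×19 = 4215.87 + 647.33 = 4863.2
ΣP(Period 0)Q(Period 0) = 541.57×9 + 26.70×19 = 4874.13 + 507.3 = 5381.43
link = 4863.2/5381.43 = 0.903700
Link Period 1→Period 2:
ΣP(Period 2)Q(Period 1) = 445.69×9 + 31.43×23 = 4011.21 + 722.89 = 4734.1
ΣP(Period 1)Q(Period 1) = 468.43×9 + 34.07×23 = 4215.87 + 783.61 = 4999.48
link = 4734.1/4999.48 = 0.946918
Chained index = 100 × 0.903700 × 0.946918 = 85.5731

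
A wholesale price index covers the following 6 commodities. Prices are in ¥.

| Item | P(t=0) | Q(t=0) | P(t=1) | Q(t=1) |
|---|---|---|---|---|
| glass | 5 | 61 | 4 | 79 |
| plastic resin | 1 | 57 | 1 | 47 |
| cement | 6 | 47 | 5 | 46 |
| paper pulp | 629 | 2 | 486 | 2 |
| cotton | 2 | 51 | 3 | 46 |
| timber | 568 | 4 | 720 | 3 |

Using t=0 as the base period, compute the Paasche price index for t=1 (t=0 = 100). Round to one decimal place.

102.4

Paasche price index uses current-period quantities as weights.
ΣP(t=1)·Q(t=1) = 4×79 + 1×47 + 5×46 + 486×2 + 3×46 + 720×3 = 316 + 47 + 230 + 972 + 138 + 2160 = 3863
ΣP(t=0)·Q(t=1) = 5×79 + 1×47 + 6×46 + 629×2 + 2×46 + 568×3 = 395 + 47 + 276 + 1258 + 92 + 1704 = 3772
Index = 3863 / 3772 × 100 = 102.4125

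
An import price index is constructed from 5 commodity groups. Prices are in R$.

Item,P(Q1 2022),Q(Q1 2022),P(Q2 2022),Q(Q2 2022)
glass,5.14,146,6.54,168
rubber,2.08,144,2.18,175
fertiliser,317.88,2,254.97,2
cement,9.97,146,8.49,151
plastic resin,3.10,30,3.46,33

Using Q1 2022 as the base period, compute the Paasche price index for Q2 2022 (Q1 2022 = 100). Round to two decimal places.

97.56

Paasche price index uses current-period quantities as weights.
ΣP(Q2 2022)·Q(Q2 2022) = 6.54×168 + 2.18×175 + 254.97×2 + 8.49×151 + 3.46×33 = 1098.72 + 381.5 + 509.94 + 1281.99 + 114.18 = 3386.33
ΣP(Q1 2022)·Q(Q2 2022) = 5.14×168 + 2.08×175 + 317.88×2 + 9.97×151 + 3.10×33 = 863.52 + 364 + 635.76 + 1505.47 + 102.3 = 3471.05
Index = 3386.33 / 3471.05 × 100 = 97.5592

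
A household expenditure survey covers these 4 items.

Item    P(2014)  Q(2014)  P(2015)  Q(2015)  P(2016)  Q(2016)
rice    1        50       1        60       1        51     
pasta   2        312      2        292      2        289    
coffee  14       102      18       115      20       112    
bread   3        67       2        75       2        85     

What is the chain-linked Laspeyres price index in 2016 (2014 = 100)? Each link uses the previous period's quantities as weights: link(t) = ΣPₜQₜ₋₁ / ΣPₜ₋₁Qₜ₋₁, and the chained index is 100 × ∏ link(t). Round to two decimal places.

Link 2014→2015:
ΣP(2015)Q(2014) = 1×50 + 2×312 + 18×102 + 2×67 = 50 + 624 + 1836 + 134 = 2644
ΣP(2014)Q(2014) = 1×50 + 2×312 + 14×102 + 3×67 = 50 + 624 + 1428 + 201 = 2303
link = 2644/2303 = 1.148068
Link 2015→2016:
ΣP(2016)Q(2015) = 1×60 + 2×292 + 20×115 + 2×75 = 60 + 584 + 2300 + 150 = 3094
ΣP(2015)Q(2015) = 1×60 + 2×292 + 18×115 + 2×75 = 60 + 584 + 2070 + 150 = 2864
link = 3094/2864 = 1.080307
Chained index = 100 × 1.148068 × 1.080307 = 124.0266

124.03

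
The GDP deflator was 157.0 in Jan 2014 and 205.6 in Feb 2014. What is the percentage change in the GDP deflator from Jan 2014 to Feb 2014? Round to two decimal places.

Change = (205.6 − 157.0) / 157.0 × 100
       = 48.6 / 157.0 × 100 = 30.9554%

30.96%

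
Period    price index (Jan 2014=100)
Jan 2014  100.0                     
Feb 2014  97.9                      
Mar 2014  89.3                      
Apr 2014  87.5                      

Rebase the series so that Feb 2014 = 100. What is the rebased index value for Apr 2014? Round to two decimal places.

89.38

Rebased(Apr 2014) = 87.5 / 97.9 × 100 = 89.3769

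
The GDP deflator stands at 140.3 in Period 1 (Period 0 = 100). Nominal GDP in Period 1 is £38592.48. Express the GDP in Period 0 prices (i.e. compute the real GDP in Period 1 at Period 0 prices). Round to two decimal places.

Real = Nominal ÷ (Index/100) = 38592.48 ÷ (140.3/100)
     = 38592.48 ÷ 1.403 = 27507.1133

27507.11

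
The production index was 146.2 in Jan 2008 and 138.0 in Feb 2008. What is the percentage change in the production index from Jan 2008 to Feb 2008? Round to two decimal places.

-5.61%

Change = (138.0 − 146.2) / 146.2 × 100
       = -8.2 / 146.2 × 100 = -5.6088%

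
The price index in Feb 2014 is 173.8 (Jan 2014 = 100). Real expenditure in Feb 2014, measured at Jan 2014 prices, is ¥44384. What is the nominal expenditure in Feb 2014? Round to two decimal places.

Nominal = Real × (Index/100) = 44384 × (173.8/100)
        = 44384 × 1.738 = 77139.3920

77139.39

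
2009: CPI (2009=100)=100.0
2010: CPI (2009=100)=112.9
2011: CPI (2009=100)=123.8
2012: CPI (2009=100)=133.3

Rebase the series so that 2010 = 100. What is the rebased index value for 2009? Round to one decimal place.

88.6

Rebased(2009) = 100.0 / 112.9 × 100 = 88.5740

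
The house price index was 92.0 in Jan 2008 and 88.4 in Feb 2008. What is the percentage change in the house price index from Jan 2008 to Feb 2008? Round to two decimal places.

-3.91%

Change = (88.4 − 92.0) / 92.0 × 100
       = -3.6 / 92.0 × 100 = -3.9130%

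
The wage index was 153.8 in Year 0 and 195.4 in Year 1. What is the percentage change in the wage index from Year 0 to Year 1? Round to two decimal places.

27.05%

Change = (195.4 − 153.8) / 153.8 × 100
       = 41.6 / 153.8 × 100 = 27.0481%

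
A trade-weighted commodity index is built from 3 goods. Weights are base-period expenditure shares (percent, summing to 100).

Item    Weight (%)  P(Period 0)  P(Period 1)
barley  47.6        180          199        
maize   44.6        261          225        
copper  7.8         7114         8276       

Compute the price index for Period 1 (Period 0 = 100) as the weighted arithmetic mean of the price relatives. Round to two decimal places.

barley: 47.6 × (199/180) = 47.6 × 1.105556 = 52.6244
maize: 44.6 × (225/261) = 44.6 × 0.862069 = 38.4483
copper: 7.8 × (8276/7114) = 7.8 × 1.163340 = 9.0741
Index = Σ wᵢ·(p₁ᵢ/p₀ᵢ) = 52.6244 + 38.4483 + 9.0741 = 100.1468

100.15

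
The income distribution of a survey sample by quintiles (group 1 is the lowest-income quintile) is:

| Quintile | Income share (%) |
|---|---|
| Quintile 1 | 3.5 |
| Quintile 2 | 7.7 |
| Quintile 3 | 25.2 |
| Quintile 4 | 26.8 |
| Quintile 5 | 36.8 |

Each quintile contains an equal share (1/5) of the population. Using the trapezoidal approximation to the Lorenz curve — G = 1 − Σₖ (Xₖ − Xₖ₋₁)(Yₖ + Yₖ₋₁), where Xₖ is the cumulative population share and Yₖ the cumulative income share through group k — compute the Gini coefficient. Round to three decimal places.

Cumulative income shares Yₖ: 0.0350, 0.1120, 0.3640, 0.6320, 1.0000
Σ (Xₖ−Xₖ₋₁)(Yₖ+Yₖ₋₁) = (1/5)(0.0350+0.0000) + (1/5)(0.1120+0.0350) + (1/5)(0.3640+0.1120) + (1/5)(0.6320+0.3640) + (1/5)(1.0000+0.6320)
  = 0.0070 + 0.0294 + 0.0952 + 0.1992 + 0.3264 = 0.6572
G = 1 − 0.6572 = 0.3428

0.343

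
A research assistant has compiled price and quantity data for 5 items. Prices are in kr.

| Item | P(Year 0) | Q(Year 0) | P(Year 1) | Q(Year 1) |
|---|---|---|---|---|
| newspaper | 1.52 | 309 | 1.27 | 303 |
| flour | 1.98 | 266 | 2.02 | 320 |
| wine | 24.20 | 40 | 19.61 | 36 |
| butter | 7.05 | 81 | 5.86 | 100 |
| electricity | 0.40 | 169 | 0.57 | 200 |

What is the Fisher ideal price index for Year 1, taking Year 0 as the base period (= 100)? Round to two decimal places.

88.20

Laspeyres component (base-period weights):
ΣP(Year 1)Q(Year 0) = 1.27×309 + 2.02×266 + 19.61×40 + 5.86×81 + 0.57×169 = 392.43 + 537.32 + 784.4 + 474.66 + 96.33 = 2285.14
ΣP(Year 0)Q(Year 0) = 1.52×309 + 1.98×266 + 24.20×40 + 7.05×81 + 0.40×169 = 469.68 + 526.68 + 968 + 571.05 + 67.6 = 2603.01
L = 2285.14 / 2603.01 × 100 = 87.7884
Paasche component (current-period weights):
ΣP(Year 1)Q(Year 1) = 1.27×303 + 2.02×320 + 19.61×36 + 5.86×100 + 0.57×200 = 384.81 + 646.4 + 705.96 + 586 + 114 = 2437.17
ΣP(Year 0)Q(Year 1) = 1.52×303 + 1.98×320 + 24.20×36 + 7.05×100 + 0.40×200 = 460.56 + 633.6 + 871.2 + 705 + 80 = 2750.36
P = 2437.17 / 2750.36 × 100 = 88.6128
Fisher = √(L × P) = √(87.7884 × 88.6128) = 88.1996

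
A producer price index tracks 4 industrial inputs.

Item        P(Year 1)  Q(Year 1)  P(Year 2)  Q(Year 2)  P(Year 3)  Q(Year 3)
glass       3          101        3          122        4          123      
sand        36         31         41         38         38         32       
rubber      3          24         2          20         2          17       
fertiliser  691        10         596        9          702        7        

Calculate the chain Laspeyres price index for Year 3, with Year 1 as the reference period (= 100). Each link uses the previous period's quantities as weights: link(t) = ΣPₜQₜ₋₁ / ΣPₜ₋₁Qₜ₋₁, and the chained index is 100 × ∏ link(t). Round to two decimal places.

Link Year 1→Year 2:
ΣP(Year 2)Q(Year 1) = 3×101 + 41×31 + 2×24 + 596×10 = 303 + 1271 + 48 + 5960 = 7582
ΣP(Year 1)Q(Year 1) = 3×101 + 36×31 + 3×24 + 691×10 = 303 + 1116 + 72 + 6910 = 8401
link = 7582/8401 = 0.902512
Link Year 2→Year 3:
ΣP(Year 3)Q(Year 2) = 4×122 + 38×38 + 2×20 + 702×9 = 488 + 1444 + 40 + 6318 = 8290
ΣP(Year 2)Q(Year 2) = 3×122 + 41×38 + 2×20 + 596×9 = 366 + 1558 + 40 + 5364 = 7328
link = 8290/7328 = 1.131277
Chained index = 100 × 0.902512 × 1.131277 = 102.0991

102.10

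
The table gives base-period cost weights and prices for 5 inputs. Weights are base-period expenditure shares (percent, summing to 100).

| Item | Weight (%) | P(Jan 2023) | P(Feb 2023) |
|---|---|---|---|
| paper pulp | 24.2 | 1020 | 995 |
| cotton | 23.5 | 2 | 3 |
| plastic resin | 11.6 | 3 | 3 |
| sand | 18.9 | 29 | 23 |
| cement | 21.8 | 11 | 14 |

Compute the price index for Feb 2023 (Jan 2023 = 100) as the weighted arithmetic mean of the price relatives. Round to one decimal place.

paper pulp: 24.2 × (995/1020) = 24.2 × 0.975490 = 23.6069
cotton: 23.5 × (3/2) = 23.5 × 1.500000 = 35.2500
plastic resin: 11.6 × (3/3) = 11.6 × 1.000000 = 11.6000
sand: 18.9 × (23/29) = 18.9 × 0.793103 = 14.9897
cement: 21.8 × (14/11) = 21.8 × 1.272727 = 27.7455
Index = Σ wᵢ·(p₁ᵢ/p₀ᵢ) = 23.6069 + 35.2500 + 11.6000 + 14.9897 + 27.7455 = 113.1920

113.2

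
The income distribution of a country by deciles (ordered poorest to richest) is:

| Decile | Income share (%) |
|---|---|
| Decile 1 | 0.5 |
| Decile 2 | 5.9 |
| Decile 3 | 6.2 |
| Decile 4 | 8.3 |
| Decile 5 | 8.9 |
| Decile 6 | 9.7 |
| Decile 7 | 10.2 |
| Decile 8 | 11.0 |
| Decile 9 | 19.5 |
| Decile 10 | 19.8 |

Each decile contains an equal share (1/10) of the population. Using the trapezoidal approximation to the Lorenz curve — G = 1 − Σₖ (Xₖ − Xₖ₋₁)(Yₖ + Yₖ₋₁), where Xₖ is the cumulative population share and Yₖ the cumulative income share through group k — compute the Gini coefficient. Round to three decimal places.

0.299

Cumulative income shares Yₖ: 0.0050, 0.0640, 0.1260, 0.2090, 0.2980, 0.3950, 0.4970, 0.6070, 0.8020, 1.0000
Σ (Xₖ−Xₖ₋₁)(Yₖ+Yₖ₋₁) = (1/10)(0.0050+0.0000) + (1/10)(0.0640+0.0050) + (1/10)(0.1260+0.0640) + (1/10)(0.2090+0.1260) + (1/10)(0.2980+0.2090) + (1/10)(0.3950+0.2980) + (1/10)(0.4970+0.3950) + (1/10)(0.6070+0.4970) + (1/10)(0.8020+0.6070) + (1/10)(1.0000+0.8020)
  = 0.0005 + 0.0069 + 0.0190 + 0.0335 + 0.0507 + 0.0693 + 0.0892 + 0.1104 + 0.1409 + 0.1802 = 0.7006
G = 1 − 0.7006 = 0.2994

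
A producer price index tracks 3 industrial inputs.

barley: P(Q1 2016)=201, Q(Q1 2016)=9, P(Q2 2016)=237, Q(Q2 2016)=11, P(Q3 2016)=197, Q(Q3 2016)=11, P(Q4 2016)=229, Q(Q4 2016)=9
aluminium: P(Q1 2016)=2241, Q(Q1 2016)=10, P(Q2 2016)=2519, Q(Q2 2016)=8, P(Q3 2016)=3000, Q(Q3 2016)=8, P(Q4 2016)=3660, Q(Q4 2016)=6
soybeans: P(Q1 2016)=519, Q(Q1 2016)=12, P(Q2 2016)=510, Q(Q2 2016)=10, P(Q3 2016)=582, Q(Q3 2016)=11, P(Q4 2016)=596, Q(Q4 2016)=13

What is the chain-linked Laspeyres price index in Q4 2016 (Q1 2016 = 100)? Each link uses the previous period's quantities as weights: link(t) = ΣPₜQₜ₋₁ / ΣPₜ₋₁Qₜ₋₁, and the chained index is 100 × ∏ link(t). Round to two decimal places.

Link Q1 2016→Q2 2016:
ΣP(Q2 2016)Q(Q1 2016) = 237×9 + 2519×10 + 510×12 = 2133 + 25190 + 6120 = 33443
ΣP(Q1 2016)Q(Q1 2016) = 201×9 + 2241×10 + 519×12 = 1809 + 22410 + 6228 = 30447
link = 33443/30447 = 1.098400
Link Q2 2016→Q3 2016:
ΣP(Q3 2016)Q(Q2 2016) = 197×11 + 3000×8 + 582×10 = 2167 + 24000 + 5820 = 31987
ΣP(Q2 2016)Q(Q2 2016) = 237×11 + 2519×8 + 510×10 = 2607 + 20152 + 5100 = 27859
link = 31987/27859 = 1.148175
Link Q3 2016→Q4 2016:
ΣP(Q4 2016)Q(Q3 2016) = 229×11 + 3660×8 + 596×11 = 2519 + 29280 + 6556 = 38355
ΣP(Q3 2016)Q(Q3 2016) = 197×11 + 3000×8 + 582×11 = 2167 + 24000 + 6402 = 32569
link = 38355/32569 = 1.177654
Chained index = 100 × 1.098400 × 1.148175 × 1.177654 = 148.5205

148.52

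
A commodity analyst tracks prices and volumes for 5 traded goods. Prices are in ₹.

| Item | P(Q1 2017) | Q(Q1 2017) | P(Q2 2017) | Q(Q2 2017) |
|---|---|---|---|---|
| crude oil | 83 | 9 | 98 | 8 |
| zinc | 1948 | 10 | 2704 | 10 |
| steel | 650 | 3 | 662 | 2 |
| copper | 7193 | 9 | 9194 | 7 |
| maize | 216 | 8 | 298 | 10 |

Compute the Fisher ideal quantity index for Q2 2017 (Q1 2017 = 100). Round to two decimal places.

Laspeyres component (base-period weights):
ΣP(Q1 2017)Q(Q2 2017) = 83×8 + 1948×10 + 650×2 + 7193×7 + 216×10 = 664 + 19480 + 1300 + 50351 + 2160 = 73955
ΣP(Q1 2017)Q(Q1 2017) = 83×9 + 1948×10 + 650×3 + 7193×9 + 216×8 = 747 + 19480 + 1950 + 64737 + 1728 = 88642
L = 73955 / 88642 × 100 = 83.4311
Paasche component (current-period weights):
ΣP(Q2 2017)Q(Q2 2017) = 98×8 + 2704×10 + 662×2 + 9194×7 + 298×10 = 784 + 27040 + 1324 + 64358 + 2980 = 96486
ΣP(Q2 2017)Q(Q1 2017) = 98×9 + 2704×10 + 662×3 + 9194×9 + 298×8 = 882 + 27040 + 1986 + 82746 + 2384 = 115038
P = 96486 / 115038 × 100 = 83.8732
Fisher = √(L × P) = √(83.4311 × 83.8732) = 83.6518

83.65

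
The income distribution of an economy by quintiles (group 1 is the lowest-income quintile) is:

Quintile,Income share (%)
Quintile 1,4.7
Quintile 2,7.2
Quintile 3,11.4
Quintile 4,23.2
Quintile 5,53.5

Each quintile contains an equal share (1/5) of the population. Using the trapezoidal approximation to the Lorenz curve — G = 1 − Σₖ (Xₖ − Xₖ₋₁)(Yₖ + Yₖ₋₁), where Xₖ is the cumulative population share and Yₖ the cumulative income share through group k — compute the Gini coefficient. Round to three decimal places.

Cumulative income shares Yₖ: 0.0470, 0.1190, 0.2330, 0.4650, 1.0000
Σ (Xₖ−Xₖ₋₁)(Yₖ+Yₖ₋₁) = (1/5)(0.0470+0.0000) + (1/5)(0.1190+0.0470) + (1/5)(0.2330+0.1190) + (1/5)(0.4650+0.2330) + (1/5)(1.0000+0.4650)
  = 0.0094 + 0.0332 + 0.0704 + 0.1396 + 0.2930 = 0.5456
G = 1 − 0.5456 = 0.4544

0.454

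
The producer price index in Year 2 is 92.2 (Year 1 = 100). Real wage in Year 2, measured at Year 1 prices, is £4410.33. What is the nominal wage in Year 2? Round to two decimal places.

Nominal = Real × (Index/100) = 4410.33 × (92.2/100)
        = 4410.33 × 0.922 = 4066.3243

4066.32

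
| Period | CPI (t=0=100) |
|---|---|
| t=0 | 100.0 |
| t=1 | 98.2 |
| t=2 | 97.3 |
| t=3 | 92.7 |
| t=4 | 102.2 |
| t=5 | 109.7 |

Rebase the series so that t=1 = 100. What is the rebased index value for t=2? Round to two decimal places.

Rebased(t=2) = 97.3 / 98.2 × 100 = 99.0835

99.08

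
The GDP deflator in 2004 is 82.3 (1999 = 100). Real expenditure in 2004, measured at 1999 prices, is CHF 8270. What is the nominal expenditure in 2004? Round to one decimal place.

Nominal = Real × (Index/100) = 8270 × (82.3/100)
        = 8270 × 0.823 = 6806.2100

6806.2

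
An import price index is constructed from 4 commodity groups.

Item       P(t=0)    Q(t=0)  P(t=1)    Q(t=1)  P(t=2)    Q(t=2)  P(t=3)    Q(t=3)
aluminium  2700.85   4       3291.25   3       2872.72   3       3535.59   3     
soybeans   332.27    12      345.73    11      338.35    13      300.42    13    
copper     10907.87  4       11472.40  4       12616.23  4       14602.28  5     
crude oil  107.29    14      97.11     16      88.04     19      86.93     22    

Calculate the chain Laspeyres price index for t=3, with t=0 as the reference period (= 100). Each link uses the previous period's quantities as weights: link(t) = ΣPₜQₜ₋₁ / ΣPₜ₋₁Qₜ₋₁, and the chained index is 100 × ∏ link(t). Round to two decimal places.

129.56

Link t=0→t=1:
ΣP(t=1)Q(t=0) = 3291.25×4 + 345.73×12 + 11472.40×4 + 97.11×14 = 13165 + 4148.76 + 45889.6 + 1359.54 = 64562.9
ΣP(t=0)Q(t=0) = 2700.85×4 + 332.27×12 + 10907.87×4 + 107.29×14 = 10803.4 + 3987.24 + 43631.48 + 1502.06 = 59924.18
link = 64562.9/59924.18 = 1.077410
Link t=1→t=2:
ΣP(t=2)Q(t=1) = 2872.72×3 + 338.35×11 + 12616.23×4 + 88.04×16 = 8618.16 + 3721.85 + 50464.92 + 1408.64 = 64213.57
ΣP(t=1)Q(t=1) = 3291.25×3 + 345.73×11 + 11472.40×4 + 97.11×16 = 9873.75 + 3803.03 + 45889.6 + 1553.76 = 61120.14
link = 64213.57/61120.14 = 1.050612
Link t=2→t=3:
ΣP(t=3)Q(t=2) = 3535.59×3 + 300.42×13 + 14602.28×4 + 86.93×19 = 10606.77 + 3905.46 + 58409.12 + 1651.67 = 74573.02
ΣP(t=2)Q(t=2) = 2872.72×3 + 338.35×13 + 12616.23×4 + 88.04×19 = 8618.16 + 4398.55 + 50464.92 + 1672.76 = 65154.39
link = 74573.02/65154.39 = 1.144559
Chained index = 100 × 1.077410 × 1.050612 × 1.144559 = 129.5572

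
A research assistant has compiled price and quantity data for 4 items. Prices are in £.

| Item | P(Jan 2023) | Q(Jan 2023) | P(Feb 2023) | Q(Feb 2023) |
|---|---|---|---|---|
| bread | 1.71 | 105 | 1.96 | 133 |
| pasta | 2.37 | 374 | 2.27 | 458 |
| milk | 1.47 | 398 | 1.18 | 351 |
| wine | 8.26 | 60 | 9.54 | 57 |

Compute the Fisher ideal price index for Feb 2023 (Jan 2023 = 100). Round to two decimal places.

97.94

Laspeyres component (base-period weights):
ΣP(Feb 2023)Q(Jan 2023) = 1.96×105 + 2.27×374 + 1.18×398 + 9.54×60 = 205.8 + 848.98 + 469.64 + 572.4 = 2096.82
ΣP(Jan 2023)Q(Jan 2023) = 1.71×105 + 2.37×374 + 1.47×398 + 8.26×60 = 179.55 + 886.38 + 585.06 + 495.6 = 2146.59
L = 2096.82 / 2146.59 × 100 = 97.6814
Paasche component (current-period weights):
ΣP(Feb 2023)Q(Feb 2023) = 1.96×133 + 2.27×458 + 1.18×351 + 9.54×57 = 260.68 + 1039.66 + 414.18 + 543.78 = 2258.3
ΣP(Jan 2023)Q(Feb 2023) = 1.71×133 + 2.37×458 + 1.47×351 + 8.26×57 = 227.43 + 1085.46 + 515.97 + 470.82 = 2299.68
P = 2258.3 / 2299.68 × 100 = 98.2006
Fisher = √(L × P) = √(97.6814 × 98.2006) = 97.9407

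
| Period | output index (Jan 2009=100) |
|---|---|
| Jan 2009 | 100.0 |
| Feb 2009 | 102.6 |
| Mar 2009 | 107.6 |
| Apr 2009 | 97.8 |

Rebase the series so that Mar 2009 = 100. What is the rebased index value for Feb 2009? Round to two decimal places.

95.35

Rebased(Feb 2009) = 102.6 / 107.6 × 100 = 95.3532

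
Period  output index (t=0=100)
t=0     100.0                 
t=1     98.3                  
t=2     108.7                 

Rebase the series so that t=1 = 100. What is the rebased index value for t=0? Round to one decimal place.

101.7

Rebased(t=0) = 100.0 / 98.3 × 100 = 101.7294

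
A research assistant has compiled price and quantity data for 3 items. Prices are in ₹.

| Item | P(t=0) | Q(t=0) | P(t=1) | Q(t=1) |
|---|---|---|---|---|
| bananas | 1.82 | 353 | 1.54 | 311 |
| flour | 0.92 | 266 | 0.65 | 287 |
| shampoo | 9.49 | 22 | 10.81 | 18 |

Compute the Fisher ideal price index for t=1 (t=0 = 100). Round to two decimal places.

86.50

Laspeyres component (base-period weights):
ΣP(t=1)Q(t=0) = 1.54×353 + 0.65×266 + 10.81×22 = 543.62 + 172.9 + 237.82 = 954.34
ΣP(t=0)Q(t=0) = 1.82×353 + 0.92×266 + 9.49×22 = 642.46 + 244.72 + 208.78 = 1095.96
L = 954.34 / 1095.96 × 100 = 87.0780
Paasche component (current-period weights):
ΣP(t=1)Q(t=1) = 1.54×311 + 0.65×287 + 10.81×18 = 478.94 + 186.55 + 194.58 = 860.07
ΣP(t=0)Q(t=1) = 1.82×311 + 0.92×287 + 9.49×18 = 566.02 + 264.04 + 170.82 = 1000.88
P = 860.07 / 1000.88 × 100 = 85.9314
Fisher = √(L × P) = √(87.0780 × 85.9314) = 86.5028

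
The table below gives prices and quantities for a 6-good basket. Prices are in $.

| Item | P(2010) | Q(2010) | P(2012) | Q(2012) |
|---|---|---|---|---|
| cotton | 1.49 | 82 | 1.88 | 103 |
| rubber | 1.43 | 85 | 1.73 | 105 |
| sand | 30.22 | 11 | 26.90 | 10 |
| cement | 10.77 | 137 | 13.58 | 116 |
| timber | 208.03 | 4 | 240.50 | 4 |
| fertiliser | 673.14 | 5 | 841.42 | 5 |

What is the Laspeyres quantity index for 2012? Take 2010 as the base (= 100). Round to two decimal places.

96.86

Laspeyres quantity index uses base-period prices as weights.
ΣP(2010)·Q(2012) = 1.49×103 + 1.43×105 + 30.22×10 + 10.77×116 + 208.03×4 + 673.14×5 = 153.47 + 150.15 + 302.2 + 1249.32 + 832.12 + 3365.7 = 6052.96
ΣP(2010)·Q(2010) = 1.49×82 + 1.43×85 + 30.22×11 + 10.77×137 + 208.03×4 + 673.14×5 = 122.18 + 121.55 + 332.42 + 1475.49 + 832.12 + 3365.7 = 6249.46
Index = 6052.96 / 6249.46 × 100 = 96.8557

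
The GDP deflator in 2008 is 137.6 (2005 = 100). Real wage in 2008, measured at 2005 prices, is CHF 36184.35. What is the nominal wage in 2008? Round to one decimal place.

49789.7

Nominal = Real × (Index/100) = 36184.35 × (137.6/100)
        = 36184.35 × 1.376 = 49789.6656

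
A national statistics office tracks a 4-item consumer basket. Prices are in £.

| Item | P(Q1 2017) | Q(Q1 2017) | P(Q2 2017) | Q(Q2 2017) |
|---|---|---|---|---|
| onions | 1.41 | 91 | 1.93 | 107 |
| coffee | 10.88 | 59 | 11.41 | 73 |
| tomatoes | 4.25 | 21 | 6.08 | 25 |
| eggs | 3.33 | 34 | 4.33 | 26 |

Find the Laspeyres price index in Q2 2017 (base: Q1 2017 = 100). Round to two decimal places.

115.53

Laspeyres price index uses base-period quantities as weights.
ΣP(Q2 2017)·Q(Q1 2017) = 1.93×91 + 11.41×59 + 6.08×21 + 4.33×34 = 175.63 + 673.19 + 127.68 + 147.22 = 1123.72
ΣP(Q1 2017)·Q(Q1 2017) = 1.41×91 + 10.88×59 + 4.25×21 + 3.33×34 = 128.31 + 641.92 + 89.25 + 113.22 = 972.7
Index = 1123.72 / 972.7 × 100 = 115.5259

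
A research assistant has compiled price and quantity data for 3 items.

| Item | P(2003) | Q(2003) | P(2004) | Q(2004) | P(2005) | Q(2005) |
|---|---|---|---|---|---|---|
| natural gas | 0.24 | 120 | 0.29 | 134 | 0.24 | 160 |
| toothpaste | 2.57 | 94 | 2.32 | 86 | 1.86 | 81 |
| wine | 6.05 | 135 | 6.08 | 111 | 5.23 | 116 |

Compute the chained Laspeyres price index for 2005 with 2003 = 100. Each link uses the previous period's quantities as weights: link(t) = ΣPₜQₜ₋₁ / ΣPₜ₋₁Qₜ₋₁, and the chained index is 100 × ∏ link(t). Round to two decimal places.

Link 2003→2004:
ΣP(2004)Q(2003) = 0.29×120 + 2.32×94 + 6.08×135 = 34.8 + 218.08 + 820.8 = 1073.68
ΣP(2003)Q(2003) = 0.24×120 + 2.57×94 + 6.05×135 = 28.8 + 241.58 + 816.75 = 1087.13
link = 1073.68/1087.13 = 0.987628
Link 2004→2005:
ΣP(2005)Q(2004) = 0.24×134 + 1.86×86 + 5.23×111 = 32.16 + 159.96 + 580.53 = 772.65
ΣP(2004)Q(2004) = 0.29×134 + 2.32×86 + 6.08×111 = 38.86 + 199.52 + 674.88 = 913.26
link = 772.65/913.26 = 0.846035
Chained index = 100 × 0.987628 × 0.846035 = 83.5568

83.56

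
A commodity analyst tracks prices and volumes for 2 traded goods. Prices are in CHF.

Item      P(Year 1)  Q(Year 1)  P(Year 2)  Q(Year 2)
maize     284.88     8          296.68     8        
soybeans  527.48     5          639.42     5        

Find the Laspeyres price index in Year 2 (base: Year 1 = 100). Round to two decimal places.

113.30

Laspeyres price index uses base-period quantities as weights.
ΣP(Year 2)·Q(Year 1) = 296.68×8 + 639.42×5 = 2373.44 + 3197.1 = 5570.54
ΣP(Year 1)·Q(Year 1) = 284.88×8 + 527.48×5 = 2279.04 + 2637.4 = 4916.44
Index = 5570.54 / 4916.44 × 100 = 113.3043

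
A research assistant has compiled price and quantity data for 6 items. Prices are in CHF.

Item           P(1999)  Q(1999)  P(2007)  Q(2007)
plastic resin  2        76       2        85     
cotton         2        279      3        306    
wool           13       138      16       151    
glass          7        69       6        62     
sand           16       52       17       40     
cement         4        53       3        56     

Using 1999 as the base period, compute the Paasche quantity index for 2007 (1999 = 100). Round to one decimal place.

101.5

Paasche quantity index uses current-period prices as weights.
ΣP(2007)·Q(2007) = 2×85 + 3×306 + 16×151 + 6×62 + 17×40 + 3×56 = 170 + 918 + 2416 + 372 + 680 + 168 = 4724
ΣP(2007)·Q(1999) = 2×76 + 3×279 + 16×138 + 6×69 + 17×52 + 3×53 = 152 + 837 + 2208 + 414 + 884 + 159 = 4654
Index = 4724 / 4654 × 100 = 101.5041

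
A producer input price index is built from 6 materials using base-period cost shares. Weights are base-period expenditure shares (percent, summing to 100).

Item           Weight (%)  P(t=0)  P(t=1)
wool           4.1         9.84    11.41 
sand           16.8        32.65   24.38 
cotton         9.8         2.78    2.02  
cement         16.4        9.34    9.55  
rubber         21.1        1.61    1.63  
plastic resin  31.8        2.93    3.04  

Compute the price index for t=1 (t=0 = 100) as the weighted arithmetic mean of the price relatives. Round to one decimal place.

95.5

wool: 4.1 × (11.41/9.84) = 4.1 × 1.159553 = 4.7542
sand: 16.8 × (24.38/32.65) = 16.8 × 0.746708 = 12.5447
cotton: 9.8 × (2.02/2.78) = 9.8 × 0.726619 = 7.1209
cement: 16.4 × (9.55/9.34) = 16.4 × 1.022484 = 16.7687
rubber: 21.1 × (1.63/1.61) = 21.1 × 1.012422 = 21.3621
plastic resin: 31.8 × (3.04/2.93) = 31.8 × 1.037543 = 32.9939
Index = Σ wᵢ·(p₁ᵢ/p₀ᵢ) = 4.7542 + 12.5447 + 7.1209 + 16.7687 + 21.3621 + 32.9939 = 95.5444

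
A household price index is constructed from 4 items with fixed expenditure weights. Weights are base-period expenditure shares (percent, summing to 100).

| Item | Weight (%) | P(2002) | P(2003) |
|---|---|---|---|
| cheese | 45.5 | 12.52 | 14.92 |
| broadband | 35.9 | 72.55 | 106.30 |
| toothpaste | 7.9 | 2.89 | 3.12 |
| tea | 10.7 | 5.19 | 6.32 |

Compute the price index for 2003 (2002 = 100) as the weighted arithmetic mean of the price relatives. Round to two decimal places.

128.38

cheese: 45.5 × (14.92/12.52) = 45.5 × 1.191693 = 54.2220
broadband: 35.9 × (106.30/72.55) = 35.9 × 1.465196 = 52.6006
toothpaste: 7.9 × (3.12/2.89) = 7.9 × 1.079585 = 8.5287
tea: 10.7 × (6.32/5.19) = 10.7 × 1.217726 = 13.0297
Index = Σ wᵢ·(p₁ᵢ/p₀ᵢ) = 54.2220 + 52.6006 + 8.5287 + 13.0297 = 128.3810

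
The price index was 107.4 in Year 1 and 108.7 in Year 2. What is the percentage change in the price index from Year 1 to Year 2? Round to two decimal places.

Change = (108.7 − 107.4) / 107.4 × 100
       = 1.3 / 107.4 × 100 = 1.2104%

1.21%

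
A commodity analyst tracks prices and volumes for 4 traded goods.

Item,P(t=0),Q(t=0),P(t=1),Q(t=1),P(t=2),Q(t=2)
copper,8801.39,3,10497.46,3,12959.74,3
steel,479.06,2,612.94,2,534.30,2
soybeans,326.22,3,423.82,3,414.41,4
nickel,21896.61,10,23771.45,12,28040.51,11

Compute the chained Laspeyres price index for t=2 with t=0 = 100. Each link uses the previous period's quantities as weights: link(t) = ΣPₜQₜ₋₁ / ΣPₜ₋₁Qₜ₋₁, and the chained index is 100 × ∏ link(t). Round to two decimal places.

Link t=0→t=1:
ΣP(t=1)Q(t=0) = 10497.46×3 + 612.94×2 + 423.82×3 + 23771.45×10 = 31492.38 + 1225.88 + 1271.46 + 237714.5 = 271704.22
ΣP(t=0)Q(t=0) = 8801.39×3 + 479.06×2 + 326.22×3 + 21896.61×10 = 26404.17 + 958.12 + 978.66 + 218966.1 = 247307.05
link = 271704.22/247307.05 = 1.098651
Link t=1→t=2:
ΣP(t=2)Q(t=1) = 12959.74×3 + 534.30×2 + 414.41×3 + 28040.51×12 = 38879.22 + 1068.6 + 1243.23 + 336486.12 = 377677.17
ΣP(t=1)Q(t=1) = 10497.46×3 + 612.94×2 + 423.82×3 + 23771.45×12 = 31492.38 + 1225.88 + 1271.46 + 285257.4 = 319247.12
link = 377677.17/319247.12 = 1.183025
Chained index = 100 × 1.098651 × 1.183025 = 129.9731

129.97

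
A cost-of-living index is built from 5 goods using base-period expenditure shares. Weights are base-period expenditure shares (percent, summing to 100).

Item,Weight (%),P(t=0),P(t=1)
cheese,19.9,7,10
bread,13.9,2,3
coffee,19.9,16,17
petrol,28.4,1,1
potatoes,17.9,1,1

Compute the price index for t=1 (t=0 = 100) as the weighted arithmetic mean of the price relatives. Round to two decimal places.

116.72

cheese: 19.9 × (10/7) = 19.9 × 1.428571 = 28.4286
bread: 13.9 × (3/2) = 13.9 × 1.500000 = 20.8500
coffee: 19.9 × (17/16) = 19.9 × 1.062500 = 21.1437
petrol: 28.4 × (1/1) = 28.4 × 1.000000 = 28.4000
potatoes: 17.9 × (1/1) = 17.9 × 1.000000 = 17.9000
Index = Σ wᵢ·(p₁ᵢ/p₀ᵢ) = 28.4286 + 20.8500 + 21.1437 + 28.4000 + 17.9000 = 116.7223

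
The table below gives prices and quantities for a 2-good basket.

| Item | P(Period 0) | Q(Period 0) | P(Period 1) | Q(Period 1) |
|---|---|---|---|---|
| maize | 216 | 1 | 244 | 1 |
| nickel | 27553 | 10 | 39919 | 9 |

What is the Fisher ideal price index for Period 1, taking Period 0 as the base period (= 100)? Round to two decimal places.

Laspeyres component (base-period weights):
ΣP(Period 1)Q(Period 0) = 244×1 + 39919×10 = 244 + 399190 = 399434
ΣP(Period 0)Q(Period 0) = 216×1 + 27553×10 = 216 + 275530 = 275746
L = 399434 / 275746 × 100 = 144.8558
Paasche component (current-period weights):
ΣP(Period 1)Q(Period 1) = 244×1 + 39919×9 = 244 + 359271 = 359515
ΣP(Period 0)Q(Period 1) = 216×1 + 27553×9 = 216 + 247977 = 248193
P = 359515 / 248193 × 100 = 144.8530
Fisher = √(L × P) = √(144.8558 × 144.8530) = 144.8544

144.85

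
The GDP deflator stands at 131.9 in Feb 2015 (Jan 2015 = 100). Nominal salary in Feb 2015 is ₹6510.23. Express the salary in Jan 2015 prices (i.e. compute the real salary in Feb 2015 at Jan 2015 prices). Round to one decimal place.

4935.7

Real = Nominal ÷ (Index/100) = 6510.23 ÷ (131.9/100)
     = 6510.23 ÷ 1.319 = 4935.7316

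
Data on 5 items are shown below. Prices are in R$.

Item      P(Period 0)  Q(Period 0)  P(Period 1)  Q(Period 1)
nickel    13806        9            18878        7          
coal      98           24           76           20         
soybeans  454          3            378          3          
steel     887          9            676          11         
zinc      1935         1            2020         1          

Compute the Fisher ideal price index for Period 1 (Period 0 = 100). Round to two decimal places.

130.22

Laspeyres component (base-period weights):
ΣP(Period 1)Q(Period 0) = 18878×9 + 76×24 + 378×3 + 676×9 + 2020×1 = 169902 + 1824 + 1134 + 6084 + 2020 = 180964
ΣP(Period 0)Q(Period 0) = 13806×9 + 98×24 + 454×3 + 887×9 + 1935×1 = 124254 + 2352 + 1362 + 7983 + 1935 = 137886
L = 180964 / 137886 × 100 = 131.2418
Paasche component (current-period weights):
ΣP(Period 1)Q(Period 1) = 18878×7 + 76×20 + 378×3 + 676×11 + 2020×1 = 132146 + 1520 + 1134 + 7436 + 2020 = 144256
ΣP(Period 0)Q(Period 1) = 13806×7 + 98×20 + 454×3 + 887×11 + 1935×1 = 96642 + 1960 + 1362 + 9757 + 1935 = 111656
P = 144256 / 111656 × 100 = 129.1968
Fisher = √(L × P) = √(131.2418 × 129.1968) = 130.2153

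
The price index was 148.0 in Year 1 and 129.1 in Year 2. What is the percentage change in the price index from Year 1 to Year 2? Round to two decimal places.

Change = (129.1 − 148.0) / 148.0 × 100
       = -18.9 / 148.0 × 100 = -12.7703%

-12.77%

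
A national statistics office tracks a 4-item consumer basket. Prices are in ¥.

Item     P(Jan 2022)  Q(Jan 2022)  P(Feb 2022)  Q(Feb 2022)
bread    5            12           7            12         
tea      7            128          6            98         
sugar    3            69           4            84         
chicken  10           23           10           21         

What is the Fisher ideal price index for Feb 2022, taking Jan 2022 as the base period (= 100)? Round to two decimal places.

Laspeyres component (base-period weights):
ΣP(Feb 2022)Q(Jan 2022) = 7×12 + 6×128 + 4×69 + 10×23 = 84 + 768 + 276 + 230 = 1358
ΣP(Jan 2022)Q(Jan 2022) = 5×12 + 7×128 + 3×69 + 10×23 = 60 + 896 + 207 + 230 = 1393
L = 1358 / 1393 × 100 = 97.4874
Paasche component (current-period weights):
ΣP(Feb 2022)Q(Feb 2022) = 7×12 + 6×98 + 4×84 + 10×21 = 84 + 588 + 336 + 210 = 1218
ΣP(Jan 2022)Q(Feb 2022) = 5×12 + 7×98 + 3×84 + 10×21 = 60 + 686 + 252 + 210 = 1208
P = 1218 / 1208 × 100 = 100.8278
Fisher = √(L × P) = √(97.4874 × 100.8278) = 99.1436

99.14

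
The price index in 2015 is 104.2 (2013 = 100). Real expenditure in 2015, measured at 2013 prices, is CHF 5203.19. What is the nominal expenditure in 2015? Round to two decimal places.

5421.72

Nominal = Real × (Index/100) = 5203.19 × (104.2/100)
        = 5203.19 × 1.042 = 5421.7240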